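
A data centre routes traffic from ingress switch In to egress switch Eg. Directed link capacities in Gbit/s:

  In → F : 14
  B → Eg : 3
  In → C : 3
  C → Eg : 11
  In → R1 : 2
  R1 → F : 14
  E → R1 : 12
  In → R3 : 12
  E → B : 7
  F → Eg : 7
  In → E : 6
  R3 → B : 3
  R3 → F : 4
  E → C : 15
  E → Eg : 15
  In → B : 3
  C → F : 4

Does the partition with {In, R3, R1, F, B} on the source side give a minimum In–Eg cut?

Yes — it is a minimum cut (capacity 19).

Given cut capacity: 6 + 3 + 7 + 3 = 19.
Augment In→E→Eg: bottleneck 6, flow now 6.
Augment In→C→Eg: bottleneck 3, flow now 9.
Augment In→F→Eg: bottleneck 7, flow now 16.
Augment In→B→Eg: bottleneck 3, flow now 19.
No augmenting path remains; maximum flow = 19.
Cut capacity 19 equals the max flow, so it is a minimum cut.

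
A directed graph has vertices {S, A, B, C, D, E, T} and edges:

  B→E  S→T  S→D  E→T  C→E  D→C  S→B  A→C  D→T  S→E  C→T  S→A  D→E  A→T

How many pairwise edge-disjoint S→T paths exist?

4

Assign every edge capacity 1; by Menger, the answer equals the max flow.
Path S→T (+1); total 1.
Path S→A→T (+1); total 2.
Path S→D→T (+1); total 3.
Path S→E→T (+1); total 4.
No residual S→T path; max flow = 4.
Certifying cut of size 4: {E→T, S→A, S→D, S→T}.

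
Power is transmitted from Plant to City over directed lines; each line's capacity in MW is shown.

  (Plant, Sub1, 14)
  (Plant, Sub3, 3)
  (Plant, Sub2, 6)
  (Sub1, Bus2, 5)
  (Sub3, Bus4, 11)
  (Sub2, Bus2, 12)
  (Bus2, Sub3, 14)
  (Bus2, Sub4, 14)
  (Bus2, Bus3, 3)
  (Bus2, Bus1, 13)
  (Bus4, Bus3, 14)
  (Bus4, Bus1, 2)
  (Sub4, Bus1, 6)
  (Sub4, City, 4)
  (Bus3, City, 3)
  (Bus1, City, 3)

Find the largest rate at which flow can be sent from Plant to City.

10

Augment Plant→Sub1→Bus2→Sub4→City: bottleneck 4, flow now 4.
Augment Plant→Sub1→Bus2→Bus3→City: bottleneck 1, flow now 5.
Augment Plant→Sub3→Bus4→Bus3→City: bottleneck 2, flow now 7.
Augment Plant→Sub3→Bus4→Bus1→City: bottleneck 1, flow now 8.
Augment Plant→Sub2→Bus2→Bus1→City: bottleneck 2, flow now 10.
No augmenting path remains; maximum flow = 10.
In the residual graph, reachable from Plant: {Plant, Sub1, Sub3, Sub2, Bus2, Bus4, Sub4, Bus3, Bus1}.
Min-cut edges: Sub4→City (4), Bus3→City (3), Bus1→City (3); capacity 4 + 3 + 3 = 10.
This cut is saturated, so no flow can exceed 10.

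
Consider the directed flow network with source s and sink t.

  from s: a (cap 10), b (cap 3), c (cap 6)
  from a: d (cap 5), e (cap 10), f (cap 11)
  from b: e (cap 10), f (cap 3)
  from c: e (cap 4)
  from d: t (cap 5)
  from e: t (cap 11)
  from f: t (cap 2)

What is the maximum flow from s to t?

Augment s→a→d→t: bottleneck 5, flow now 5.
Augment s→a→e→t: bottleneck 5, flow now 10.
Augment s→b→e→t: bottleneck 3, flow now 13.
Augment s→c→e→t: bottleneck 3, flow now 16.
Augment s→c→e→a→f→t: bottleneck 1, flow now 17. (uses reverse residual edge)
No augmenting path remains; maximum flow = 17.
In the residual graph, reachable from s: {s, c}.
Min-cut edges: s→a (10), s→b (3), c→e (4); capacity 10 + 3 + 4 = 17.
This cut is saturated, so no flow can exceed 17.

17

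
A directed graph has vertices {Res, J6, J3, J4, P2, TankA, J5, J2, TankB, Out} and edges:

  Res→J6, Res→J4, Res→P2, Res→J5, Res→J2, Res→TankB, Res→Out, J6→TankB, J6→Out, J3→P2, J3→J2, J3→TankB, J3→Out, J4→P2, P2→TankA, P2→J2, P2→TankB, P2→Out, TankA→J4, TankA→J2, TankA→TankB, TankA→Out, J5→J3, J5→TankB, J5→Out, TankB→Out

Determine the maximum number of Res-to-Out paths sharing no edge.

6

Assign every edge capacity 1; by Menger, the answer equals the max flow.
Path Res→Out (+1); total 1.
Path Res→J6→Out (+1); total 2.
Path Res→P2→Out (+1); total 3.
Path Res→J5→Out (+1); total 4.
Path Res→TankB→Out (+1); total 5.
Path Res→J4→P2→TankA→Out (+1); total 6.
No residual Res→Out path; max flow = 6.
Certifying cut of size 6: {Res→J4, Res→J5, Res→J6, Res→Out, Res→P2, Res→TankB}.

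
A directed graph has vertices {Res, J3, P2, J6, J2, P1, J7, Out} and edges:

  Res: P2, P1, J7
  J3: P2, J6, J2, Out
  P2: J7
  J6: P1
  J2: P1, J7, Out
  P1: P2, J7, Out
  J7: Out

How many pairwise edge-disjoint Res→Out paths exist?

2

Assign every edge capacity 1; by Menger, the answer equals the max flow.
Path Res→P1→Out (+1); total 1.
Path Res→J7→Out (+1); total 2.
No residual Res→Out path; max flow = 2.
Certifying cut of size 2: {J7→Out, Res→P1}.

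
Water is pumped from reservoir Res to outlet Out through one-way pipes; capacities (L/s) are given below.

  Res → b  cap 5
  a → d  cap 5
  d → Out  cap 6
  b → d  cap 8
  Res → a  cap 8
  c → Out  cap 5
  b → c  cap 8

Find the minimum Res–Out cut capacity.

Augment Res→a→d→Out: bottleneck 5, flow now 5.
Augment Res→b→c→Out: bottleneck 5, flow now 10.
No augmenting path remains; maximum flow = 10.
By max-flow min-cut, the minimum cut capacity equals the max flow.
In the residual graph, reachable from Res: {Res, a}.
Min-cut edges: Res→b (5), a→d (5); capacity 5 + 5 = 10.

10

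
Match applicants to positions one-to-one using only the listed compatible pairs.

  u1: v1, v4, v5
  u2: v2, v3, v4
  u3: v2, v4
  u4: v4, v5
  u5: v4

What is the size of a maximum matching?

5

Unit-capacity flow: source→left, listed edges, right→sink; max matching = max flow.
Augmenting path u1→v1 (+1); matched 1.
Augmenting path u2→v2 (+1); matched 2.
Augmenting path u3→v4 (+1); matched 3.
Augmenting path u4→v5 (+1); matched 4.
Augmenting path u5→v4→u3→v2→u2→v3 (+1); matched 5.
No augmenting path remains; maximum matching = 5.
König certificate: {u1, u2, u3, u4, u5} is a vertex cover of size 5 (every listed pair touches it), so no matching can be larger.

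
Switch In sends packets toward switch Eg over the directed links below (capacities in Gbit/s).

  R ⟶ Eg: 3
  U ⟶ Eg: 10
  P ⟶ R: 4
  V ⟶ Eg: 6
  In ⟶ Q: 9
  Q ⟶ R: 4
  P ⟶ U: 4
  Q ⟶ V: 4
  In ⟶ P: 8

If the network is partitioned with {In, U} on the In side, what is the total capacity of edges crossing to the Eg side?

Edges leaving {In, U}: In→P (8), In→Q (9), U→Eg (10).
Cut capacity = 8 + 9 + 10 = 27.

27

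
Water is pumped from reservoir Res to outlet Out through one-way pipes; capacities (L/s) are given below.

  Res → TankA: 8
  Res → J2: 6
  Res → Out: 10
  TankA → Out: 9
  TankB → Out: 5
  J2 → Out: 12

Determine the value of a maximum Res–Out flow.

Augment Res→Out: bottleneck 10, flow now 10.
Augment Res→TankA→Out: bottleneck 8, flow now 18.
Augment Res→J2→Out: bottleneck 6, flow now 24.
No augmenting path remains; maximum flow = 24.
In the residual graph, reachable from Res: {Res}.
Min-cut edges: Res→TankA (8), Res→J2 (6), Res→Out (10); capacity 8 + 6 + 10 = 24.
This cut is saturated, so no flow can exceed 24.

24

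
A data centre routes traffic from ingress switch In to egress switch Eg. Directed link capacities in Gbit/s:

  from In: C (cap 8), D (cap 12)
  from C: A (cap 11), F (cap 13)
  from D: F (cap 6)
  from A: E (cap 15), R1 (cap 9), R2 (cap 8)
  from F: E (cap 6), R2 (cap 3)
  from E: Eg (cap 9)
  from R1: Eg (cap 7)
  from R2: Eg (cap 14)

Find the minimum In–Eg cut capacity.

14

Augment In→C→A→E→Eg: bottleneck 8, flow now 8.
Augment In→D→F→E→Eg: bottleneck 1, flow now 9.
Augment In→D→F→R2→Eg: bottleneck 3, flow now 12.
Augment In→D→F→E→A→R1→Eg: bottleneck 2, flow now 14. (uses reverse residual edge)
No augmenting path remains; maximum flow = 14.
By max-flow min-cut, the minimum cut capacity equals the max flow.
In the residual graph, reachable from In: {In, D}.
Min-cut edges: In→C (8), D→F (6); capacity 8 + 6 = 14.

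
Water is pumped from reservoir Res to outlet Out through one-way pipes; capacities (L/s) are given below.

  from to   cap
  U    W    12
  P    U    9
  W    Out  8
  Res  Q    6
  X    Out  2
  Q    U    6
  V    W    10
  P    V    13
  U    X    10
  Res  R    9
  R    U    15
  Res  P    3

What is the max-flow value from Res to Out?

10

Augment Res→P→U→W→Out: bottleneck 3, flow now 3.
Augment Res→Q→U→W→Out: bottleneck 5, flow now 8.
Augment Res→Q→U→X→Out: bottleneck 1, flow now 9.
Augment Res→R→U→X→Out: bottleneck 1, flow now 10.
No augmenting path remains; maximum flow = 10.
In the residual graph, reachable from Res: {Res, P, Q, R, U, V, W, X}.
Min-cut edges: W→Out (8), X→Out (2); capacity 8 + 2 = 10.
This cut is saturated, so no flow can exceed 10.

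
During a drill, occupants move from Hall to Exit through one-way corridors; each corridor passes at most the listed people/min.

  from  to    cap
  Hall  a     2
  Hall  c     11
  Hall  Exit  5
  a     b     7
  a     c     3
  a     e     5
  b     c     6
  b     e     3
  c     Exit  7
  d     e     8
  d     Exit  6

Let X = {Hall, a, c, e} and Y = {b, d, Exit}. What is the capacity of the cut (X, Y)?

Edges leaving {Hall, a, c, e}: Hall→Exit (5), a→b (7), c→Exit (7).
Cut capacity = 5 + 7 + 7 = 19.

19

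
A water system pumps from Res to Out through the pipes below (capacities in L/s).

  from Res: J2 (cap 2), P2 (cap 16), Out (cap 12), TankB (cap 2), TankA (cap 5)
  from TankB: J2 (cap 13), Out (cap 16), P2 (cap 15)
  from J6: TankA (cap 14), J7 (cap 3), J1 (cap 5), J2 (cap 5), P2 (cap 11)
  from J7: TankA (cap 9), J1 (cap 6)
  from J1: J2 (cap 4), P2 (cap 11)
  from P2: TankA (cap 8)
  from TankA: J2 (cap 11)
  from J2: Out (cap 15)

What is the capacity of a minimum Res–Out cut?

27

Augment Res→Out: bottleneck 12, flow now 12.
Augment Res→TankB→Out: bottleneck 2, flow now 14.
Augment Res→J2→Out: bottleneck 2, flow now 16.
Augment Res→TankA→J2→Out: bottleneck 5, flow now 21.
Augment Res→P2→TankA→J2→Out: bottleneck 6, flow now 27.
No augmenting path remains; maximum flow = 27.
By max-flow min-cut, the minimum cut capacity equals the max flow.
In the residual graph, reachable from Res: {Res, P2, TankA}.
Min-cut edges: Res→TankB (2), Res→J2 (2), Res→Out (12), TankA→J2 (11); capacity 2 + 2 + 12 + 11 = 27.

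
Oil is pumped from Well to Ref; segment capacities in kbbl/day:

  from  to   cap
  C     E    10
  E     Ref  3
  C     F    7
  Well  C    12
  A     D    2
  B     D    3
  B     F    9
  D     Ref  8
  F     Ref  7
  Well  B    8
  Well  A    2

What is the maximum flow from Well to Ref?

Augment Well→A→D→Ref: bottleneck 2, flow now 2.
Augment Well→B→D→Ref: bottleneck 3, flow now 5.
Augment Well→B→F→Ref: bottleneck 5, flow now 10.
Augment Well→C→E→Ref: bottleneck 3, flow now 13.
Augment Well→C→F→Ref: bottleneck 2, flow now 15.
No augmenting path remains; maximum flow = 15.
In the residual graph, reachable from Well: {Well, B, C, E, F}.
Min-cut edges: Well→A (2), B→D (3), E→Ref (3), F→Ref (7); capacity 2 + 3 + 3 + 7 = 15.
This cut is saturated, so no flow can exceed 15.

15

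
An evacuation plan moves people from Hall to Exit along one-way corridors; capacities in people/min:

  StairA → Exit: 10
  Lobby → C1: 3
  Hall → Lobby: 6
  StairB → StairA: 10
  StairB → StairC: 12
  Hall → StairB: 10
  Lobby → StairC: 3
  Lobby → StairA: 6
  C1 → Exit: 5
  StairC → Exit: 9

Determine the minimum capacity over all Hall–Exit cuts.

Augment Hall→StairB→StairA→Exit: bottleneck 10, flow now 10.
Augment Hall→Lobby→C1→Exit: bottleneck 3, flow now 13.
Augment Hall→Lobby→StairC→Exit: bottleneck 3, flow now 16.
No augmenting path remains; maximum flow = 16.
By max-flow min-cut, the minimum cut capacity equals the max flow.
In the residual graph, reachable from Hall: {Hall}.
Min-cut edges: Hall→StairB (10), Hall→Lobby (6); capacity 10 + 6 = 16.

16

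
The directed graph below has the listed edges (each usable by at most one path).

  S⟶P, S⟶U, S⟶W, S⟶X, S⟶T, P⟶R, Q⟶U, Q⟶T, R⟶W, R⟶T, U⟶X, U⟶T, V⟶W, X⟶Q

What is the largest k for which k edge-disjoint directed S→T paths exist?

4

Assign every edge capacity 1; by Menger, the answer equals the max flow.
Path S→T (+1); total 1.
Path S→U→T (+1); total 2.
Path S→P→R→T (+1); total 3.
Path S→X→Q→T (+1); total 4.
No residual S→T path; max flow = 4.
Certifying cut of size 4: {S→P, S→T, S→U, S→X}.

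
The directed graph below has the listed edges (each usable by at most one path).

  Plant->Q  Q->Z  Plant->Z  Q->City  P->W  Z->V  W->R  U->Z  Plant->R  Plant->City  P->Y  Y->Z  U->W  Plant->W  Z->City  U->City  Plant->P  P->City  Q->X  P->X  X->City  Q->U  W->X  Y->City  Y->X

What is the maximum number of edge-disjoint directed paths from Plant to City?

Assign every edge capacity 1; by Menger, the answer equals the max flow.
Path Plant→City (+1); total 1.
Path Plant→P→City (+1); total 2.
Path Plant→Q→City (+1); total 3.
Path Plant→Z→City (+1); total 4.
Path Plant→W→X→City (+1); total 5.
No residual Plant→City path; max flow = 5.
Certifying cut of size 5: {Plant→City, Plant→P, Plant→Q, Plant→W, Plant→Z}.

5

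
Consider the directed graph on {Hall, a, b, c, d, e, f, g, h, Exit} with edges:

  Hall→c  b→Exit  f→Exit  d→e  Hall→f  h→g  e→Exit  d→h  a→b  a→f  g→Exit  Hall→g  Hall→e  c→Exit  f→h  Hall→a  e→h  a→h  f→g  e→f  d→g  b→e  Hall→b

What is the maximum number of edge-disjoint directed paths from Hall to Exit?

5

Assign every edge capacity 1; by Menger, the answer equals the max flow.
Path Hall→b→Exit (+1); total 1.
Path Hall→c→Exit (+1); total 2.
Path Hall→e→Exit (+1); total 3.
Path Hall→f→Exit (+1); total 4.
Path Hall→g→Exit (+1); total 5.
No residual Hall→Exit path; max flow = 5.
Certifying cut of size 5: {Hall→c, b→Exit, e→Exit, f→Exit, g→Exit}.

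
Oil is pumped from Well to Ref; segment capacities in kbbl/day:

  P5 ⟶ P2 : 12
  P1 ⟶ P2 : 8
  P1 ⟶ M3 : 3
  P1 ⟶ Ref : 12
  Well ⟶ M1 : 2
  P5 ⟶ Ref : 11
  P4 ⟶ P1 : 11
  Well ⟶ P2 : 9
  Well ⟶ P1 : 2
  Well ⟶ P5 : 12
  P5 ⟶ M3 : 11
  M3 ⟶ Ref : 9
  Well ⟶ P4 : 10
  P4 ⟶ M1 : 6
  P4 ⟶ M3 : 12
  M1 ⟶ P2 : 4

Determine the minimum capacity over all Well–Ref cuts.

24

Augment Well→P5→Ref: bottleneck 11, flow now 11.
Augment Well→P1→Ref: bottleneck 2, flow now 13.
Augment Well→P4→P1→Ref: bottleneck 10, flow now 23.
Augment Well→P5→M3→Ref: bottleneck 1, flow now 24.
No augmenting path remains; maximum flow = 24.
By max-flow min-cut, the minimum cut capacity equals the max flow.
In the residual graph, reachable from Well: {Well, M1, P2}.
Min-cut edges: Well→P4 (10), Well→P5 (12), Well→P1 (2); capacity 10 + 12 + 2 = 24.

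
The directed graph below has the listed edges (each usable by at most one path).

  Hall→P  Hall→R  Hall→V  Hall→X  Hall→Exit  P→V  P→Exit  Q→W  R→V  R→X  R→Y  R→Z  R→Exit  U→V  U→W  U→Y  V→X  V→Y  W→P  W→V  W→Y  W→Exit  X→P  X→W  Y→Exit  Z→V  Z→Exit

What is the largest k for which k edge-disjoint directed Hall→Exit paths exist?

5

Assign every edge capacity 1; by Menger, the answer equals the max flow.
Path Hall→Exit (+1); total 1.
Path Hall→P→Exit (+1); total 2.
Path Hall→R→Exit (+1); total 3.
Path Hall→V→Y→Exit (+1); total 4.
Path Hall→X→W→Exit (+1); total 5.
No residual Hall→Exit path; max flow = 5.
Certifying cut of size 5: {Hall→Exit, Hall→P, Hall→R, Hall→V, Hall→X}.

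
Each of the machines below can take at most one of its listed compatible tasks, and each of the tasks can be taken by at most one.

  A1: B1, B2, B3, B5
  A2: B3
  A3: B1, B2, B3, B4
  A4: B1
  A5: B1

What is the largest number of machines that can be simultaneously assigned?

Unit-capacity flow: source→left, listed edges, right→sink; max matching = max flow.
Augmenting path A1→B1 (+1); matched 1.
Augmenting path A2→B3 (+1); matched 2.
Augmenting path A3→B2 (+1); matched 3.
Augmenting path A4→B1→A1→B5 (+1); matched 4.
No augmenting path remains; maximum matching = 4.
König certificate: {A1, A2, A3, B1} is a vertex cover of size 4 (every listed pair touches it), so no matching can be larger.

4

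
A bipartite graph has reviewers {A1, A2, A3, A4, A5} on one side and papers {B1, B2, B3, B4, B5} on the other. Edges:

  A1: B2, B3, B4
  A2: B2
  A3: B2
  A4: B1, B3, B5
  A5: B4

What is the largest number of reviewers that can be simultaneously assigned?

4

Unit-capacity flow: source→left, listed edges, right→sink; max matching = max flow.
Augmenting path A1→B2 (+1); matched 1.
Augmenting path A4→B1 (+1); matched 2.
Augmenting path A5→B4 (+1); matched 3.
Augmenting path A2→B2→A1→B3 (+1); matched 4.
No augmenting path remains; maximum matching = 4.
König certificate: {A1, A4, A5, B2} is a vertex cover of size 4 (every listed pair touches it), so no matching can be larger.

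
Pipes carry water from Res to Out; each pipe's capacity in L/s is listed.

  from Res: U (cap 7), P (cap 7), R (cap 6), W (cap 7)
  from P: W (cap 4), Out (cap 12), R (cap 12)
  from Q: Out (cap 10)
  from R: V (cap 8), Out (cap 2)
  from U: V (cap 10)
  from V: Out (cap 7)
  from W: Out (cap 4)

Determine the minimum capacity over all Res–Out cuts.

20

Augment Res→P→Out: bottleneck 7, flow now 7.
Augment Res→R→Out: bottleneck 2, flow now 9.
Augment Res→W→Out: bottleneck 4, flow now 13.
Augment Res→R→V→Out: bottleneck 4, flow now 17.
Augment Res→U→V→Out: bottleneck 3, flow now 20.
No augmenting path remains; maximum flow = 20.
By max-flow min-cut, the minimum cut capacity equals the max flow.
In the residual graph, reachable from Res: {Res, R, U, V, W}.
Min-cut edges: Res→P (7), R→Out (2), V→Out (7), W→Out (4); capacity 7 + 2 + 7 + 4 = 20.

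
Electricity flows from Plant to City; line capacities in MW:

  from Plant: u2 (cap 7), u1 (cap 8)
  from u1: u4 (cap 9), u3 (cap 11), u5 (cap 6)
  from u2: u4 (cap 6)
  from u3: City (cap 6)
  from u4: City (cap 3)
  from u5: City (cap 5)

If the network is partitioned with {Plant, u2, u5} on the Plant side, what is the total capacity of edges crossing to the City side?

Edges leaving {Plant, u2, u5}: Plant→u1 (8), u2→u4 (6), u5→City (5).
Cut capacity = 8 + 6 + 5 = 19.

19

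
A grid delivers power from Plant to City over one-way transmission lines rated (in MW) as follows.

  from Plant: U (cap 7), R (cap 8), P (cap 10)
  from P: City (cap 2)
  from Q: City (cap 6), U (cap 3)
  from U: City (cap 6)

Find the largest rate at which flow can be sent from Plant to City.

8

Augment Plant→P→City: bottleneck 2, flow now 2.
Augment Plant→U→City: bottleneck 6, flow now 8.
No augmenting path remains; maximum flow = 8.
In the residual graph, reachable from Plant: {Plant, P, R, U}.
Min-cut edges: P→City (2), U→City (6); capacity 2 + 6 = 8.
This cut is saturated, so no flow can exceed 8.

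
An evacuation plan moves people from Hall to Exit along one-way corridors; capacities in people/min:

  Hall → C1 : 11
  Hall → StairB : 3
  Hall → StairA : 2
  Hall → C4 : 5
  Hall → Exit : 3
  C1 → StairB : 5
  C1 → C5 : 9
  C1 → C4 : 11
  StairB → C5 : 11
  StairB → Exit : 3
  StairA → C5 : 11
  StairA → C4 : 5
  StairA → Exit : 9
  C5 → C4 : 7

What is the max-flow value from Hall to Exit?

8

Augment Hall→Exit: bottleneck 3, flow now 3.
Augment Hall→StairB→Exit: bottleneck 3, flow now 6.
Augment Hall→StairA→Exit: bottleneck 2, flow now 8.
No augmenting path remains; maximum flow = 8.
In the residual graph, reachable from Hall: {Hall, C1, StairB, C5, C4}.
Min-cut edges: Hall→StairA (2), Hall→Exit (3), StairB→Exit (3); capacity 2 + 3 + 3 = 8.
This cut is saturated, so no flow can exceed 8.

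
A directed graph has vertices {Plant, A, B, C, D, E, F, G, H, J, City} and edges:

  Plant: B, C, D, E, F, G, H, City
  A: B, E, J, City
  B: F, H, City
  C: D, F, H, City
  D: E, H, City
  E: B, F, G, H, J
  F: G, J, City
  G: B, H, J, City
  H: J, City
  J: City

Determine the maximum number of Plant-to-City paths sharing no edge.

Assign every edge capacity 1; by Menger, the answer equals the max flow.
Path Plant→City (+1); total 1.
Path Plant→B→City (+1); total 2.
Path Plant→C→City (+1); total 3.
Path Plant→D→City (+1); total 4.
Path Plant→F→City (+1); total 5.
Path Plant→G→City (+1); total 6.
Path Plant→H→City (+1); total 7.
Path Plant→E→J→City (+1); total 8.
No residual Plant→City path; max flow = 8.
Certifying cut of size 8: {Plant→B, Plant→C, Plant→City, Plant→D, Plant→E, Plant→F, Plant→G, Plant→H}.

8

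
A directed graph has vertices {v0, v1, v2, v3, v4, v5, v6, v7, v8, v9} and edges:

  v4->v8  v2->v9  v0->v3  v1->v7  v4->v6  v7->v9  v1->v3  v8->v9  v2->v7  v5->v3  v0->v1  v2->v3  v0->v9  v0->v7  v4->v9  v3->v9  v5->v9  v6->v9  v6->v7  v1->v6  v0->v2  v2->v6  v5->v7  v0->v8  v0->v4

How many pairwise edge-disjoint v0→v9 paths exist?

Assign every edge capacity 1; by Menger, the answer equals the max flow.
Path v0→v9 (+1); total 1.
Path v0→v2→v9 (+1); total 2.
Path v0→v3→v9 (+1); total 3.
Path v0→v4→v9 (+1); total 4.
Path v0→v7→v9 (+1); total 5.
Path v0→v8→v9 (+1); total 6.
Path v0→v1→v6→v9 (+1); total 7.
No residual v0→v9 path; max flow = 7.
Certifying cut of size 7: {v0→v1, v0→v2, v0→v3, v0→v4, v0→v7, v0→v8, v0→v9}.

7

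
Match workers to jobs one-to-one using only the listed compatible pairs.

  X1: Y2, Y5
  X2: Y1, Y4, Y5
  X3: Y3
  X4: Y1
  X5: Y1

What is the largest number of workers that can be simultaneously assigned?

4

Unit-capacity flow: source→left, listed edges, right→sink; max matching = max flow.
Augmenting path X1→Y2 (+1); matched 1.
Augmenting path X2→Y1 (+1); matched 2.
Augmenting path X3→Y3 (+1); matched 3.
Augmenting path X4→Y1→X2→Y4 (+1); matched 4.
No augmenting path remains; maximum matching = 4.
König certificate: {X1, X2, X3, Y1} is a vertex cover of size 4 (every listed pair touches it), so no matching can be larger.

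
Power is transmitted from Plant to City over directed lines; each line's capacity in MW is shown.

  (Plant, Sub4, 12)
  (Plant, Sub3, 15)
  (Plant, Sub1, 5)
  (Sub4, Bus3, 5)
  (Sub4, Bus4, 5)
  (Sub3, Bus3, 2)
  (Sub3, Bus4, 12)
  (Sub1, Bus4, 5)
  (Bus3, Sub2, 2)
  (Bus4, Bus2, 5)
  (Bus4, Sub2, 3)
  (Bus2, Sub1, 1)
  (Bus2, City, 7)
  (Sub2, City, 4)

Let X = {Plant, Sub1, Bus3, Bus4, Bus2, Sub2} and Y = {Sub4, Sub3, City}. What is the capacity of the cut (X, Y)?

38

Edges leaving {Plant, Sub1, Bus3, Bus4, Bus2, Sub2}: Plant→Sub4 (12), Plant→Sub3 (15), Bus2→City (7), Sub2→City (4).
Cut capacity = 12 + 15 + 7 + 4 = 38.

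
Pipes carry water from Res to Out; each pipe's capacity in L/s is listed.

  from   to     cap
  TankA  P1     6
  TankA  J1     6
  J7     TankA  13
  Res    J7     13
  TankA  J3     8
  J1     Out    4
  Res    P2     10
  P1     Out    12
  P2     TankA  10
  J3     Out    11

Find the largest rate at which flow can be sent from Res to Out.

18

Augment Res→P2→TankA→J3→Out: bottleneck 8, flow now 8.
Augment Res→P2→TankA→P1→Out: bottleneck 2, flow now 10.
Augment Res→J7→TankA→P1→Out: bottleneck 4, flow now 14.
Augment Res→J7→TankA→J1→Out: bottleneck 4, flow now 18.
No augmenting path remains; maximum flow = 18.
In the residual graph, reachable from Res: {Res, P2, J7, TankA, J1}.
Min-cut edges: TankA→J3 (8), TankA→P1 (6), J1→Out (4); capacity 8 + 6 + 4 = 18.
This cut is saturated, so no flow can exceed 18.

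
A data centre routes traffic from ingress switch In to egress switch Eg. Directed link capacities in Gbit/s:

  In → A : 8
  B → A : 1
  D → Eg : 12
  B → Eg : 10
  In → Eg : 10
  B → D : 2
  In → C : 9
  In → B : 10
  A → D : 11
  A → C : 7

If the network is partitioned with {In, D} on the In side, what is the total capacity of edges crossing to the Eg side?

Edges leaving {In, D}: In→A (8), In→B (10), In→C (9), In→Eg (10), D→Eg (12).
Cut capacity = 8 + 10 + 9 + 10 + 12 = 49.

49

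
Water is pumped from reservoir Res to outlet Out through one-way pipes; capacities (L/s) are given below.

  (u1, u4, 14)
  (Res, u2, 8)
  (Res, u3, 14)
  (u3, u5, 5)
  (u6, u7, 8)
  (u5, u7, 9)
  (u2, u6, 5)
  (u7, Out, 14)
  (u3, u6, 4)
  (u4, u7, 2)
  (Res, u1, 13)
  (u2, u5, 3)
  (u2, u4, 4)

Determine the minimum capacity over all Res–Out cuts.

14

Augment Res→u1→u4→u7→Out: bottleneck 2, flow now 2.
Augment Res→u2→u5→u7→Out: bottleneck 3, flow now 5.
Augment Res→u2→u6→u7→Out: bottleneck 5, flow now 10.
Augment Res→u3→u5→u7→Out: bottleneck 4, flow now 14.
No augmenting path remains; maximum flow = 14.
By max-flow min-cut, the minimum cut capacity equals the max flow.
In the residual graph, reachable from Res: {Res, u1, u2, u3, u4, u5, u6, u7}.
Min-cut edges: u7→Out (14); capacity 14 = 14.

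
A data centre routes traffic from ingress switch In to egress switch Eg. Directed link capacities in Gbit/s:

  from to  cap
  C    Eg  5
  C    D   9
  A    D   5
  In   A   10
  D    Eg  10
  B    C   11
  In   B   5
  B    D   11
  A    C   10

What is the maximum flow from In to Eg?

15

Augment In→A→C→Eg: bottleneck 5, flow now 5.
Augment In→A→D→Eg: bottleneck 5, flow now 10.
Augment In→B→D→Eg: bottleneck 5, flow now 15.
No augmenting path remains; maximum flow = 15.
In the residual graph, reachable from In: {In}.
Min-cut edges: In→A (10), In→B (5); capacity 10 + 5 = 15.
This cut is saturated, so no flow can exceed 15.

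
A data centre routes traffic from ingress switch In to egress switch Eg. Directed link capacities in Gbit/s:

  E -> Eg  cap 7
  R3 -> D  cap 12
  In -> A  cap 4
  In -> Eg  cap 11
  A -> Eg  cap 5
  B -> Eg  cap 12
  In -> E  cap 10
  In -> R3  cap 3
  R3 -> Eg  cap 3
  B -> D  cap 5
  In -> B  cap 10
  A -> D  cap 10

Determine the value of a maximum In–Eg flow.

Augment In→Eg: bottleneck 11, flow now 11.
Augment In→E→Eg: bottleneck 7, flow now 18.
Augment In→B→Eg: bottleneck 10, flow now 28.
Augment In→A→Eg: bottleneck 4, flow now 32.
Augment In→R3→Eg: bottleneck 3, flow now 35.
No augmenting path remains; maximum flow = 35.
In the residual graph, reachable from In: {In, E}.
Min-cut edges: In→B (10), In→A (4), In→R3 (3), In→Eg (11), E→Eg (7); capacity 10 + 4 + 3 + 11 + 7 = 35.
This cut is saturated, so no flow can exceed 35.

35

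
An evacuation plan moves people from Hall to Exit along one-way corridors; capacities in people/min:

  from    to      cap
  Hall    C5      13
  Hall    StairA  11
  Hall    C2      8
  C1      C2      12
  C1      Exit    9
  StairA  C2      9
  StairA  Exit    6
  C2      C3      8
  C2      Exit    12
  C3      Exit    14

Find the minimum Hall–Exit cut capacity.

Augment Hall→StairA→Exit: bottleneck 6, flow now 6.
Augment Hall→C2→Exit: bottleneck 8, flow now 14.
Augment Hall→StairA→C2→Exit: bottleneck 4, flow now 18.
Augment Hall→StairA→C2→C3→Exit: bottleneck 1, flow now 19.
No augmenting path remains; maximum flow = 19.
By max-flow min-cut, the minimum cut capacity equals the max flow.
In the residual graph, reachable from Hall: {Hall, C5}.
Min-cut edges: Hall→StairA (11), Hall→C2 (8); capacity 11 + 8 = 19.

19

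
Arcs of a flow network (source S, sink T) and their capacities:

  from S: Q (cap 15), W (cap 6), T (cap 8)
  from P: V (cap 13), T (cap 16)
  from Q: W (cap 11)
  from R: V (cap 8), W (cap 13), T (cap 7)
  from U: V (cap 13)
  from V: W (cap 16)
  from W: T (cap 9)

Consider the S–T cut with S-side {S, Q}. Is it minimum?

Given cut capacity: 6 + 8 + 11 = 25.
Augment S→T: bottleneck 8, flow now 8.
Augment S→W→T: bottleneck 6, flow now 14.
Augment S→Q→W→T: bottleneck 3, flow now 17.
No augmenting path remains; maximum flow = 17.
In the residual graph, reachable from S: {S, Q, W}.
Min-cut edges: S→T (8), W→T (9); capacity 8 + 9 = 17.
Cut capacity 25 exceeds the max flow 17, so it is not minimum.

No — its capacity is 25, but the minimum cut has capacity 17.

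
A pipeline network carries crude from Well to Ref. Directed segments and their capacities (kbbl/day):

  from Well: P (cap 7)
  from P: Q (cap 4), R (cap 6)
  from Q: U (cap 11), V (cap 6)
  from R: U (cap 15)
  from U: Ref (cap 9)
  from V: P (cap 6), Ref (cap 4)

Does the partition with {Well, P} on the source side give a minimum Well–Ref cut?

No — its capacity is 10, but the minimum cut has capacity 7.

Given cut capacity: 4 + 6 = 10.
Augment Well→P→Q→U→Ref: bottleneck 4, flow now 4.
Augment Well→P→R→U→Ref: bottleneck 3, flow now 7.
No augmenting path remains; maximum flow = 7.
In the residual graph, reachable from Well: {Well}.
Min-cut edges: Well→P (7); capacity 7 = 7.
Cut capacity 10 exceeds the max flow 7, so it is not minimum.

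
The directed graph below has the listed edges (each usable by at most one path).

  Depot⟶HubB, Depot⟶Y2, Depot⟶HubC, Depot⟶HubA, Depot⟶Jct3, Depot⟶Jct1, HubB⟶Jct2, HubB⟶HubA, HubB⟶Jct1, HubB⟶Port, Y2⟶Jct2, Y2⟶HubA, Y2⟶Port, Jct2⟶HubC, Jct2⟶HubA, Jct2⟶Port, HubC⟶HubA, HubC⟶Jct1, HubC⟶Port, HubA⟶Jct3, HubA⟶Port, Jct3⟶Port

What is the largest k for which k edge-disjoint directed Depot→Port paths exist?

5

Assign every edge capacity 1; by Menger, the answer equals the max flow.
Path Depot→HubB→Port (+1); total 1.
Path Depot→Y2→Port (+1); total 2.
Path Depot→HubC→Port (+1); total 3.
Path Depot→HubA→Port (+1); total 4.
Path Depot→Jct3→Port (+1); total 5.
No residual Depot→Port path; max flow = 5.
Certifying cut of size 5: {Depot→HubA, Depot→HubB, Depot→HubC, Depot→Jct3, Depot→Y2}.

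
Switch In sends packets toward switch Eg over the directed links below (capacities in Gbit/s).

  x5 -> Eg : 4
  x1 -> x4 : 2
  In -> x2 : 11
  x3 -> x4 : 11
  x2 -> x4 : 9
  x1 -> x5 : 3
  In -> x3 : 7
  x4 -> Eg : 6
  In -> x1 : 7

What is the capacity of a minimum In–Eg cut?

Augment In→x1→x4→Eg: bottleneck 2, flow now 2.
Augment In→x1→x5→Eg: bottleneck 3, flow now 5.
Augment In→x2→x4→Eg: bottleneck 4, flow now 9.
No augmenting path remains; maximum flow = 9.
By max-flow min-cut, the minimum cut capacity equals the max flow.
In the residual graph, reachable from In: {In, x1, x2, x3, x4}.
Min-cut edges: x1→x5 (3), x4→Eg (6); capacity 3 + 6 = 9.

9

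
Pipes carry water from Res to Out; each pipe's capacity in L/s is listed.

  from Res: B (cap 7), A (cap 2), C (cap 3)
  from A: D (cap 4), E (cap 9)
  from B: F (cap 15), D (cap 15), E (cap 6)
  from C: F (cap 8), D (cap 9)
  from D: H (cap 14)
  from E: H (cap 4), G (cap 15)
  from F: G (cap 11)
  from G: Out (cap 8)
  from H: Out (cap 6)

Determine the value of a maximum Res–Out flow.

Augment Res→A→D→H→Out: bottleneck 2, flow now 2.
Augment Res→B→D→H→Out: bottleneck 4, flow now 6.
Augment Res→B→E→G→Out: bottleneck 3, flow now 9.
Augment Res→C→F→G→Out: bottleneck 3, flow now 12.
No augmenting path remains; maximum flow = 12.
In the residual graph, reachable from Res: {Res}.
Min-cut edges: Res→A (2), Res→B (7), Res→C (3); capacity 2 + 7 + 3 = 12.
This cut is saturated, so no flow can exceed 12.

12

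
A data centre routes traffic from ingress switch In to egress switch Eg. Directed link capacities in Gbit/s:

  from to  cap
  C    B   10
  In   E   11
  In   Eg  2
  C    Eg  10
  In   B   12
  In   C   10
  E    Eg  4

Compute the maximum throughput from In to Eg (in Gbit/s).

Augment In→Eg: bottleneck 2, flow now 2.
Augment In→C→Eg: bottleneck 10, flow now 12.
Augment In→E→Eg: bottleneck 4, flow now 16.
No augmenting path remains; maximum flow = 16.
In the residual graph, reachable from In: {In, B, E}.
Min-cut edges: In→C (10), In→Eg (2), E→Eg (4); capacity 10 + 2 + 4 = 16.
This cut is saturated, so no flow can exceed 16.

16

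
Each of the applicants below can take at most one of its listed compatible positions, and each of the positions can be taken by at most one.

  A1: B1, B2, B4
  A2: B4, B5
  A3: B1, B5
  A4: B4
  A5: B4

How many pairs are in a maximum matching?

4

Unit-capacity flow: source→left, listed edges, right→sink; max matching = max flow.
Augmenting path A1→B1 (+1); matched 1.
Augmenting path A2→B4 (+1); matched 2.
Augmenting path A3→B5 (+1); matched 3.
Augmenting path A4→B4→A2→B5→A3→B1→A1→B2 (+1); matched 4.
No augmenting path remains; maximum matching = 4.
König certificate: {A1, A2, A3, B4} is a vertex cover of size 4 (every listed pair touches it), so no matching can be larger.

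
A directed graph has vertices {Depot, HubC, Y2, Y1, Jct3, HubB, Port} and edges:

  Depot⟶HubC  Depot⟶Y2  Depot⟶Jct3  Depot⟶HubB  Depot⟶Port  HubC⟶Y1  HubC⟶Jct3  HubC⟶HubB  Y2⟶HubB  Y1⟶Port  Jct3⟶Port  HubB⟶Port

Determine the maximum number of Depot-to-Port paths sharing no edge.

Assign every edge capacity 1; by Menger, the answer equals the max flow.
Path Depot→Port (+1); total 1.
Path Depot→Jct3→Port (+1); total 2.
Path Depot→HubB→Port (+1); total 3.
Path Depot→HubC→Y1→Port (+1); total 4.
No residual Depot→Port path; max flow = 4.
Certifying cut of size 4: {Depot→HubC, Depot→Jct3, Depot→Port, HubB→Port}.

4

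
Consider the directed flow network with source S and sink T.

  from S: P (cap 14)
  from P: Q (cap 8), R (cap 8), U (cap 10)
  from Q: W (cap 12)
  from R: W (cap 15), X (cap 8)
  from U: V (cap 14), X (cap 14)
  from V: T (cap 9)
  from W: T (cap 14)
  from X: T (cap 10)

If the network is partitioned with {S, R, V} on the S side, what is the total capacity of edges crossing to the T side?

46

Edges leaving {S, R, V}: S→P (14), R→W (15), R→X (8), V→T (9).
Cut capacity = 14 + 15 + 8 + 9 = 46.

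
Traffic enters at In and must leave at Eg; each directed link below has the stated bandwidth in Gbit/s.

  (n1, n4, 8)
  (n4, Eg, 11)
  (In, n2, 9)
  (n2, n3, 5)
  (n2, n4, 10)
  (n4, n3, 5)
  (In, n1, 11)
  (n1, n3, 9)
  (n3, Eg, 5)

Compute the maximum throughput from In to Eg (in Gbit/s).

Augment In→n1→n3→Eg: bottleneck 5, flow now 5.
Augment In→n1→n4→Eg: bottleneck 6, flow now 11.
Augment In→n2→n4→Eg: bottleneck 5, flow now 16.
No augmenting path remains; maximum flow = 16.
In the residual graph, reachable from In: {In, n1, n2, n3, n4}.
Min-cut edges: n3→Eg (5), n4→Eg (11); capacity 5 + 11 = 16.
This cut is saturated, so no flow can exceed 16.

16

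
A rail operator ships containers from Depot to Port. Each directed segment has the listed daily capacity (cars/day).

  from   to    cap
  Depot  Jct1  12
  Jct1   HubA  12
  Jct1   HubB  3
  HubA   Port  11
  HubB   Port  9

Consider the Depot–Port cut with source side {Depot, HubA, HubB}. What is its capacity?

32

Edges leaving {Depot, HubA, HubB}: Depot→Jct1 (12), HubA→Port (11), HubB→Port (9).
Cut capacity = 12 + 11 + 9 = 32.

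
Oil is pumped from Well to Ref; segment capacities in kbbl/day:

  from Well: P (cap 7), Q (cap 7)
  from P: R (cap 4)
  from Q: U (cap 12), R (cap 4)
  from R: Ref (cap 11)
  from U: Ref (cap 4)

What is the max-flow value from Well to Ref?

11

Augment Well→P→R→Ref: bottleneck 4, flow now 4.
Augment Well→Q→R→Ref: bottleneck 4, flow now 8.
Augment Well→Q→U→Ref: bottleneck 3, flow now 11.
No augmenting path remains; maximum flow = 11.
In the residual graph, reachable from Well: {Well, P}.
Min-cut edges: Well→Q (7), P→R (4); capacity 7 + 4 = 11.
This cut is saturated, so no flow can exceed 11.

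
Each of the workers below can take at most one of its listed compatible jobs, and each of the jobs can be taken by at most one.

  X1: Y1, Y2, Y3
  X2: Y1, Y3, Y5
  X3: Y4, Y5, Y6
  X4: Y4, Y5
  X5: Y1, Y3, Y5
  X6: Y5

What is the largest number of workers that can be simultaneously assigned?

6

Unit-capacity flow: source→left, listed edges, right→sink; max matching = max flow.
Augmenting path X1→Y1 (+1); matched 1.
Augmenting path X2→Y3 (+1); matched 2.
Augmenting path X3→Y4 (+1); matched 3.
Augmenting path X4→Y5 (+1); matched 4.
Augmenting path X5→Y1→X1→Y2 (+1); matched 5.
Augmenting path X6→Y5→X4→Y4→X3→Y6 (+1); matched 6.
No augmenting path remains; maximum matching = 6.
König certificate: {X1, X2, X3, X4, X5, X6} is a vertex cover of size 6 (every listed pair touches it), so no matching can be larger.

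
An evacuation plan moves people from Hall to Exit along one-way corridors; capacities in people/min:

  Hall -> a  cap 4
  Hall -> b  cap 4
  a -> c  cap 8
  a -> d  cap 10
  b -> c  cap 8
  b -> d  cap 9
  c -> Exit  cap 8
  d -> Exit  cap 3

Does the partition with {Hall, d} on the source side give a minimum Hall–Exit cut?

No — its capacity is 11, but the minimum cut has capacity 8.

Given cut capacity: 4 + 4 + 3 = 11.
Augment Hall→a→c→Exit: bottleneck 4, flow now 4.
Augment Hall→b→c→Exit: bottleneck 4, flow now 8.
No augmenting path remains; maximum flow = 8.
In the residual graph, reachable from Hall: {Hall}.
Min-cut edges: Hall→a (4), Hall→b (4); capacity 4 + 4 = 8.
Cut capacity 11 exceeds the max flow 8, so it is not minimum.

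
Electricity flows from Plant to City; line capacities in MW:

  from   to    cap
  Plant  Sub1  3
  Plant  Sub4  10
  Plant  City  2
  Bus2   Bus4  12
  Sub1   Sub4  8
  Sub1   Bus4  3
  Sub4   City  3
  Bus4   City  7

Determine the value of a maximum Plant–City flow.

Augment Plant→City: bottleneck 2, flow now 2.
Augment Plant→Sub4→City: bottleneck 3, flow now 5.
Augment Plant→Sub1→Bus4→City: bottleneck 3, flow now 8.
No augmenting path remains; maximum flow = 8.
In the residual graph, reachable from Plant: {Plant, Sub4}.
Min-cut edges: Plant→Sub1 (3), Plant→City (2), Sub4→City (3); capacity 3 + 2 + 3 = 8.
This cut is saturated, so no flow can exceed 8.

8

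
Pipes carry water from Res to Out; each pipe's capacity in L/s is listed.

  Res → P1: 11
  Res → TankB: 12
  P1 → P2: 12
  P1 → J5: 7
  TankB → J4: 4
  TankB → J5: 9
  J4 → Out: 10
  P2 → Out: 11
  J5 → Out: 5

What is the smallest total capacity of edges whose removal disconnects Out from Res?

Augment Res→P1→P2→Out: bottleneck 11, flow now 11.
Augment Res→TankB→J4→Out: bottleneck 4, flow now 15.
Augment Res→TankB→J5→Out: bottleneck 5, flow now 20.
No augmenting path remains; maximum flow = 20.
By max-flow min-cut, the minimum cut capacity equals the max flow.
In the residual graph, reachable from Res: {Res, TankB, J5}.
Min-cut edges: Res→P1 (11), TankB→J4 (4), J5→Out (5); capacity 11 + 4 + 5 = 20.

20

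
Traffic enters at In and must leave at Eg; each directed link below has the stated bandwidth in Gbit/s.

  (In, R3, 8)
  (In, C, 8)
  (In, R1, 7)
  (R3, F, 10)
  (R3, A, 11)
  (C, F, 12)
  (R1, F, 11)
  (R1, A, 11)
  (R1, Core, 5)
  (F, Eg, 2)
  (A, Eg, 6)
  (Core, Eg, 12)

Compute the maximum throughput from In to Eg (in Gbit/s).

13

Augment In→R3→F→Eg: bottleneck 2, flow now 2.
Augment In→R3→A→Eg: bottleneck 6, flow now 8.
Augment In→R1→Core→Eg: bottleneck 5, flow now 13.
No augmenting path remains; maximum flow = 13.
In the residual graph, reachable from In: {In, R3, C, R1, F, A}.
Min-cut edges: R1→Core (5), F→Eg (2), A→Eg (6); capacity 5 + 2 + 6 = 13.
This cut is saturated, so no flow can exceed 13.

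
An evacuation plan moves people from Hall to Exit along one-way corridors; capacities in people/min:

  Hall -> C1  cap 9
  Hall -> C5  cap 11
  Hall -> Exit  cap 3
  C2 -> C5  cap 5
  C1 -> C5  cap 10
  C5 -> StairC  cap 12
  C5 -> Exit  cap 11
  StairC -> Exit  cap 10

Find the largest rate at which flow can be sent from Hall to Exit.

Augment Hall→Exit: bottleneck 3, flow now 3.
Augment Hall→C5→Exit: bottleneck 11, flow now 14.
Augment Hall→C1→C5→StairC→Exit: bottleneck 9, flow now 23.
No augmenting path remains; maximum flow = 23.
In the residual graph, reachable from Hall: {Hall}.
Min-cut edges: Hall→C1 (9), Hall→C5 (11), Hall→Exit (3); capacity 9 + 11 + 3 = 23.
This cut is saturated, so no flow can exceed 23.

23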